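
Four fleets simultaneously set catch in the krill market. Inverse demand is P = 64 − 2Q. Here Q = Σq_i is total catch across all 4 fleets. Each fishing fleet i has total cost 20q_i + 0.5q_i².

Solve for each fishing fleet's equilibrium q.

4

A representative fishing fleet's profit is π_i = q_i(64 − 2Q) − 20q_i − 0.5q_i², with Q = q_i + Σ_{j≠i} q_j.
First-order condition: 44 − 5q_i − 2Σ_{j≠i} q_j = 0.
In a symmetric equilibrium every fishing fleet chooses the same q, so Σ_{j≠i} q_j = 3q. The condition becomes 44 − 11q = 0, giving q = 44/11 = 4.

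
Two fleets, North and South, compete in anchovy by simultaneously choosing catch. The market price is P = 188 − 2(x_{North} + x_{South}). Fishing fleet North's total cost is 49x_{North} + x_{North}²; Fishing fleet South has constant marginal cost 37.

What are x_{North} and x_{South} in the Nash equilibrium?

12.7, 31.4

Fishing fleet North's profit: π = x_{North}(188 − 2(x_{North} + x_{South})) − 49x_{North} − x_{North}².
∂π/∂x_{North} = 139 − 6x_{North} − 2x_{South} = 0, so x_{North} = 139/6 − (1/3)x_{South}.
For South: ∂π/∂x_{South} = 151 − 4x_{South} − 2x_{North} = 0 ⇒ x_{South} = 37.75 − 0.5x_{North}.
Substituting the second reaction function into the first: x_{North} = 139/6 − (1/3)(37.75 − 0.5x_{North}), which gives (5/6)x_{North} = 127/12 ⇒ x_{North} = 12.7.
Then x_{South} = 37.75 − 0.5·12.7 = 31.4.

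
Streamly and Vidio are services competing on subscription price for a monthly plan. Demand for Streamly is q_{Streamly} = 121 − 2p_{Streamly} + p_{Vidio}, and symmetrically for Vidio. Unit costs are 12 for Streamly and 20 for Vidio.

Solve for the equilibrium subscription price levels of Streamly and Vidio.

Streamly's profit: π = (p_{Streamly} − 12)(121 − 2p_{Streamly} + p_{Vidio}).
∂π/∂p_{Streamly} = 145 − 4p_{Streamly} + p_{Vidio} = 0 ⇒ p_{Streamly} = 36.25 + 0.25p_{Vidio}.
Similarly p_{Vidio} = 40.25 + 0.25p_{Streamly}.
Solving the two reaction functions simultaneously: (1 − (0.25)(0.25))p_{Streamly} = 36.25 + 0.25·40.25, so 0.9375p_{Streamly} = 46.3125 and p_{Streamly} = 49.4.
Then p_{Vidio} = 40.25 + 0.25·49.4 = 52.6.

49.4, 52.6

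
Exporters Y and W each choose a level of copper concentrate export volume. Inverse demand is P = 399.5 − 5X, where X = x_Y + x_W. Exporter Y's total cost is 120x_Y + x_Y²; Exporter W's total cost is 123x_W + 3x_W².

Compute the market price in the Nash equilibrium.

Exporter Y's profit: π = x_Y(399.5 − 5(x_Y + x_W)) − 120x_Y − x_Y².
∂π/∂x_Y = 279.5 − 12x_Y − 5x_W = 0, so x_Y = 559/24 − (5/12)x_W.
For W: ∂π/∂x_W = 276.5 − 16x_W − 5x_Y = 0 ⇒ x_W = 553/32 − 0.3125x_Y.
Solving the two reaction functions simultaneously: (1 − (−5/12)(−0.3125))x_Y = 559/24 − (5/12)·(553/32), so (167/192)x_Y = 6179/384 and x_Y = 18.5.
Then x_W = 553/32 − 0.3125·18.5 = 11.5.
Equilibrium price: P = 399.5 − 5·30 = 249.5.

249.5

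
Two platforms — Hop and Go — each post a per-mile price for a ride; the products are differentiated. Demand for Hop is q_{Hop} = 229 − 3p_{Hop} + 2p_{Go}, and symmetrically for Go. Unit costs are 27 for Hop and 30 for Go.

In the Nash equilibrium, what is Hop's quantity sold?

Hop's profit: π = (p_{Hop} − 27)(229 − 3p_{Hop} + 2p_{Go}).
∂π/∂p_{Hop} = 310 − 6p_{Hop} + 2p_{Go} = 0 ⇒ p_{Hop} = 155/3 + (1/3)p_{Go}.
Similarly p_{Go} = 319/6 + (1/3)p_{Hop}.
Plugging p_{Go} into Hop's best response: p_{Hop} = 155/3 + (1/3)(319/6 + (1/3)p_{Hop}) ⇒ (8/9)p_{Hop} = 1249/18, so p_{Hop} = 78.0625.
Then p_{Go} = 319/6 + (1/3)·78.0625 = 79.1875.
q_{Hop} = 229 − 3·78.0625 + 2·79.1875 = 153.1875.

153.1875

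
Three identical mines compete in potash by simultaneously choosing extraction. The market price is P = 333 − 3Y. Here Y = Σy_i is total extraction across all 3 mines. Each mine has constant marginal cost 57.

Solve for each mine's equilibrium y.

A representative mine's profit is π_i = y_i(333 − 3Y) − 57y_i, with Y = y_i + Σ_{j≠i} y_j.
First-order condition: 276 − 6y_i − 3Σ_{j≠i} y_j = 0.
With identical mines, set every y_j = y: then 276 − 6y − 6y = 0, i.e. y = 276/12 = 23.

23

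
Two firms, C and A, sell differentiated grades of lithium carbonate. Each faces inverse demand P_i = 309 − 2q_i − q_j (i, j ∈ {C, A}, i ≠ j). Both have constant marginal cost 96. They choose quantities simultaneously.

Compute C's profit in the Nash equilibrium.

Firm C's profit: π = q_C(309 − 2q_C − q_A) − 96q_C.
∂π/∂q_C = 213 − 4q_C − q_A = 0 ⇒ q_C = 53.25 − 0.25q_A.
By symmetry q_A = q_C; substituting into the reaction function, 1.25q_C = 53.25 and q_C = 42.6.
P_C = 309 − 2·42.6 − 42.6 = 181.2.
Profit = (181.2 − 96)·42.6 = 3629.52.

3629.52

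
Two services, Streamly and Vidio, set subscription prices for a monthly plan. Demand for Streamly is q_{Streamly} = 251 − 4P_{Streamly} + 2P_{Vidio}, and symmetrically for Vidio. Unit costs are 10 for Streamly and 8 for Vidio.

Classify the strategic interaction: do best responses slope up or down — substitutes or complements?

Streamly's profit: π = (P_{Streamly} − 10)(251 − 4P_{Streamly} + 2P_{Vidio}).
∂π/∂P_{Streamly} = 291 − 8P_{Streamly} + 2P_{Vidio} = 0 ⇒ P_{Streamly} = 36.375 + 0.25P_{Vidio}.
The best-response slope dP_{Streamly}/dP_{Vidio} = 0.25 > 0: the reaction function is upward-sloping, so the choices are strategic complements.

strategic complements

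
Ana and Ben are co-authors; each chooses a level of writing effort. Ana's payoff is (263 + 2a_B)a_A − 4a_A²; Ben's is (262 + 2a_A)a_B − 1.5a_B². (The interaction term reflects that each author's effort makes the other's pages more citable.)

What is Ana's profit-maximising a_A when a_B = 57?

47.125

Expanding Ana's payoff: 263a_A + 2a_Ba_A − 4a_A².
∂π/∂a_A = 263 + 2a_B − 8a_A = 0, so a_A = 32.875 + 0.25a_B.
At a_B = 57: a_A = 32.875 + 0.25·57 = 47.125.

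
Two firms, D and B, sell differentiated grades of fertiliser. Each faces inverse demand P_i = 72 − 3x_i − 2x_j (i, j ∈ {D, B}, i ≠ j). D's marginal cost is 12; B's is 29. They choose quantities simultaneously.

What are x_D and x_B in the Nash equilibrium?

8.5625, 4.3125

Firm D's profit: π = x_D(72 − 3x_D − 2x_B) − 12x_D.
∂π/∂x_D = 60 − 6x_D − 2x_B = 0 ⇒ x_D = 10 − (1/3)x_B.
Similarly x_B = 43/6 − (1/3)x_D.
Plugging x_B into D's best response: x_D = 10 − (1/3)(43/6 − (1/3)x_D) ⇒ (8/9)x_D = 137/18, so x_D = 8.5625.
Then x_B = 43/6 − (1/3)·8.5625 = 4.3125.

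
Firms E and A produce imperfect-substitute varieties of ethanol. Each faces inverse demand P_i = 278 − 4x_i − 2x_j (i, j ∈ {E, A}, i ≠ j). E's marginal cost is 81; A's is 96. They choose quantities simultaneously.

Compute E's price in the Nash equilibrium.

Firm E's profit: π = x_E(278 − 4x_E − 2x_A) − 81x_E.
∂π/∂x_E = 197 − 8x_E − 2x_A = 0 ⇒ x_E = 24.625 − 0.25x_A.
Similarly x_A = 22.75 − 0.25x_E.
Solving the two reaction functions simultaneously: (1 − (−0.25)(−0.25))x_E = 24.625 − 0.25·22.75, so 0.9375x_E = 18.9375 and x_E = 20.2.
Then x_A = 22.75 − 0.25·20.2 = 17.7.
P_E = 278 − 4·20.2 − 2·17.7 = 161.8.

161.8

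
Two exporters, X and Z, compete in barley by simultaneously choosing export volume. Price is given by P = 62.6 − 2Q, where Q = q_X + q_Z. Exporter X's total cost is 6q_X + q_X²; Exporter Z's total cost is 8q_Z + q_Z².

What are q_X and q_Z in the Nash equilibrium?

Exporter X's profit: π = q_X(62.6 − 2(q_X + q_Z)) − 6q_X − q_X².
∂π/∂q_X = 56.6 − 6q_X − 2q_Z = 0, so q_X = 283/30 − (1/3)q_Z.
By the same steps for Z: q_Z = 9.1 − (1/3)q_X.
Plugging q_Z into X's best response: q_X = 283/30 − (1/3)(9.1 − (1/3)q_X) ⇒ (8/9)q_X = 6.4, so q_X = 7.2.
Then q_Z = 9.1 − (1/3)·7.2 = 6.7.

7.2, 6.7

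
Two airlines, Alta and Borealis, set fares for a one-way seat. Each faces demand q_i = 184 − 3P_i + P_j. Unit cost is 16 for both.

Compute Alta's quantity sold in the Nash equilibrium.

91.2

Alta's profit: π = (P_{Alta} − 16)(184 − 3P_{Alta} + P_{Borealis}).
∂π/∂P_{Alta} = 232 − 6P_{Alta} + P_{Borealis} = 0 ⇒ P_{Alta} = 116/3 + (1/6)P_{Borealis}.
By symmetry P_{Borealis} = P_{Alta}; substituting into the reaction function, (5/6)P_{Alta} = 116/3 and P_{Alta} = 46.4.
q_{Alta} = 184 − 3·46.4 + 46.4 = 91.2.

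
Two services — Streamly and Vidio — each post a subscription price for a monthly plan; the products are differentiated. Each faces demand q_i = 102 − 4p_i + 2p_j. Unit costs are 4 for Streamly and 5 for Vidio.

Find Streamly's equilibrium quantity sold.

63.2

Streamly's profit: π = (p_{Streamly} − 4)(102 − 4p_{Streamly} + 2p_{Vidio}).
∂π/∂p_{Streamly} = 118 − 8p_{Streamly} + 2p_{Vidio} = 0 ⇒ p_{Streamly} = 14.75 + 0.25p_{Vidio}.
Similarly p_{Vidio} = 15.25 + 0.25p_{Streamly}.
Substituting the second reaction function into the first: p_{Streamly} = 14.75 + 0.25(15.25 + 0.25p_{Streamly}), which gives 0.9375p_{Streamly} = 18.5625 ⇒ p_{Streamly} = 19.8.
Then p_{Vidio} = 15.25 + 0.25·19.8 = 20.2.
q_{Streamly} = 102 − 4·19.8 + 2·20.2 = 63.2.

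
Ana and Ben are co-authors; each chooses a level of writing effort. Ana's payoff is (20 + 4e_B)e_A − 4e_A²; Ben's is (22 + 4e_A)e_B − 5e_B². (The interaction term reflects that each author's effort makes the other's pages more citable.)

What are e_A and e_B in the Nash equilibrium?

4.5, 4

Expanding Ana's payoff: 20e_A + 4e_Be_A − 4e_A².
∂π/∂e_A = 20 + 4e_B − 8e_A = 0, so e_A = 2.5 + 0.5e_B.
Likewise for Ben: e_B = 2.2 + 0.4e_A.
Solving the two reaction functions simultaneously: (1 − (0.5)(0.4))e_A = 2.5 + 0.5·2.2, so 0.8e_A = 3.6 and e_A = 4.5.
Then e_B = 2.2 + 0.4·4.5 = 4.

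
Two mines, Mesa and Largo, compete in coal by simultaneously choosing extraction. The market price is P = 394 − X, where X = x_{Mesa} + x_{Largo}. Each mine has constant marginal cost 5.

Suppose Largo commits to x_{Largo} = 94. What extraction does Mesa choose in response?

147.5

Mine Mesa's profit: π = x_{Mesa}(394 − (x_{Mesa} + x_{Largo})) − 5x_{Mesa}.
∂π/∂x_{Mesa} = 389 − 2x_{Mesa} − x_{Largo} = 0, so x_{Mesa} = 194.5 − 0.5x_{Largo}.
At x_{Largo} = 94: x_{Mesa} = 194.5 − 0.5·94 = 147.5.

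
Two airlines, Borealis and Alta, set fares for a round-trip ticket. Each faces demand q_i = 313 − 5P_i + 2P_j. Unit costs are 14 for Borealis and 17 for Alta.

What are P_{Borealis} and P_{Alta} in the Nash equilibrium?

48.1875, 49.4375

Borealis's profit: π = (P_{Borealis} − 14)(313 − 5P_{Borealis} + 2P_{Alta}).
∂π/∂P_{Borealis} = 383 − 10P_{Borealis} + 2P_{Alta} = 0 ⇒ P_{Borealis} = 38.3 + 0.2P_{Alta}.
Similarly P_{Alta} = 39.8 + 0.2P_{Borealis}.
Substituting the second reaction function into the first: P_{Borealis} = 38.3 + 0.2(39.8 + 0.2P_{Borealis}), which gives 0.96P_{Borealis} = 46.26 ⇒ P_{Borealis} = 48.1875.
Then P_{Alta} = 39.8 + 0.2·48.1875 = 49.4375.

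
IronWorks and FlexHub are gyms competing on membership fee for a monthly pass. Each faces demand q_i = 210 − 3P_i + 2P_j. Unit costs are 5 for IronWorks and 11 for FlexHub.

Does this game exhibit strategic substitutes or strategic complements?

strategic complements

IronWorks's profit: π = (P_{IronWorks} − 5)(210 − 3P_{IronWorks} + 2P_{FlexHub}).
∂π/∂P_{IronWorks} = 225 − 6P_{IronWorks} + 2P_{FlexHub} = 0 ⇒ P_{IronWorks} = 37.5 + (1/3)P_{FlexHub}.
The best-response slope dP_{IronWorks}/dP_{FlexHub} = 1/3 > 0: the reaction function is upward-sloping, so the choices are strategic complements.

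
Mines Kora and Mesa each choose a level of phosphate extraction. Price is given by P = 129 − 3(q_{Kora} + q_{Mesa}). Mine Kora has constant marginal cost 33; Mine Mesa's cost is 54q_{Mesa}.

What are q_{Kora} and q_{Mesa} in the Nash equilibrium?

13, 6

Mine Kora's profit: π = q_{Kora}(129 − 3(q_{Kora} + q_{Mesa})) − 33q_{Kora}.
∂π/∂q_{Kora} = 96 − 6q_{Kora} − 3q_{Mesa} = 0, so q_{Kora} = 16 − 0.5q_{Mesa}.
By the same steps for Mesa: q_{Mesa} = 12.5 − 0.5q_{Kora}.
Solving the two reaction functions simultaneously: (1 − (−0.5)(−0.5))q_{Kora} = 16 − 0.5·12.5, so 0.75q_{Kora} = 9.75 and q_{Kora} = 13.
Then q_{Mesa} = 12.5 − 0.5·13 = 6.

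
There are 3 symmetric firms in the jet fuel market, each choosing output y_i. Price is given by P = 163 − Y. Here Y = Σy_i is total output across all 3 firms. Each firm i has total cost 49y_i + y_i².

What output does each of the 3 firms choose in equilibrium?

A representative firm's profit is π_i = y_i(163 − Y) − 49y_i − y_i², with Y = y_i + Σ_{j≠i} y_j.
First-order condition: 114 − 4y_i − Σ_{j≠i} y_j = 0.
With identical firms, set every y_j = y: then 114 − 4y − 2y = 0, i.e. y = 114/6 = 19.

19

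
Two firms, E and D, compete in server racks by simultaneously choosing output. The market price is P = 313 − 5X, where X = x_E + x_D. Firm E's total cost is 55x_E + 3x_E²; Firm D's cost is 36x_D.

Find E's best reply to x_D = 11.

Firm E's profit: π = x_E(313 − 5(x_E + x_D)) − 55x_E − 3x_E².
∂π/∂x_E = 258 − 16x_E − 5x_D = 0, so x_E = 16.125 − 0.3125x_D.
At x_D = 11: x_E = 16.125 − 0.3125·11 = 12.6875.

12.6875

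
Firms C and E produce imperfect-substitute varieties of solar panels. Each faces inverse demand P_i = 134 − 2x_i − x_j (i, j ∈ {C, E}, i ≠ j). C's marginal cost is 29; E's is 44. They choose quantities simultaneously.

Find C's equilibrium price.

Firm C's profit: π = x_C(134 − 2x_C − x_E) − 29x_C.
∂π/∂x_C = 105 − 4x_C − x_E = 0 ⇒ x_C = 26.25 − 0.25x_E.
Similarly x_E = 22.5 − 0.25x_C.
Plugging x_E into C's best response: x_C = 26.25 − 0.25(22.5 − 0.25x_C) ⇒ 0.9375x_C = 20.625, so x_C = 22.
Then x_E = 22.5 − 0.25·22 = 17.
P_C = 134 − 2·22 − 17 = 73.

73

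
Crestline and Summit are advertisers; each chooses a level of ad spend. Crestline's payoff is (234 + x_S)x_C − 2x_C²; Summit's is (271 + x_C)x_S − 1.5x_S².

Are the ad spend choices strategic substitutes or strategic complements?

Expanding Crestline's payoff: 234x_C + x_Sx_C − 2x_C².
∂π/∂x_C = 234 + x_S − 4x_C = 0, so x_C = 58.5 + 0.25x_S.
The best-response slope dx_C/dx_S = 0.25 > 0: the reaction function is upward-sloping, so the choices are strategic complements.

strategic complements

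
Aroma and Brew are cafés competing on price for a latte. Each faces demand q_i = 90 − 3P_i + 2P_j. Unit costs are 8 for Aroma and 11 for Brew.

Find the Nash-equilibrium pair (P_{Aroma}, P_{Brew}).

Aroma's profit: π = (P_{Aroma} − 8)(90 − 3P_{Aroma} + 2P_{Brew}).
∂π/∂P_{Aroma} = 114 − 6P_{Aroma} + 2P_{Brew} = 0 ⇒ P_{Aroma} = 19 + (1/3)P_{Brew}.
Similarly P_{Brew} = 20.5 + (1/3)P_{Aroma}.
Plugging P_{Brew} into Aroma's best response: P_{Aroma} = 19 + (1/3)(20.5 + (1/3)P_{Aroma}) ⇒ (8/9)P_{Aroma} = 155/6, so P_{Aroma} = 29.0625.
Then P_{Brew} = 20.5 + (1/3)·29.0625 = 30.1875.

29.0625, 30.1875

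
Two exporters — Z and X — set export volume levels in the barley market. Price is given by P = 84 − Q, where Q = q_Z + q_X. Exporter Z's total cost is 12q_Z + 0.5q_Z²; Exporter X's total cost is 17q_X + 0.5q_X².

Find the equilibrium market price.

49.25

Exporter Z's profit: π = q_Z(84 − (q_Z + q_X)) − 12q_Z − 0.5q_Z².
∂π/∂q_Z = 72 − 3q_Z − q_X = 0, so q_Z = 24 − (1/3)q_X.
By the same steps for X: q_X = 67/3 − (1/3)q_Z.
Solving the two reaction functions simultaneously: (1 − (−1/3)(−1/3))q_Z = 24 − (1/3)·(67/3), so (8/9)q_Z = 149/9 and q_Z = 18.625.
Then q_X = 67/3 − (1/3)·18.625 = 16.125.
Equilibrium price: P = 84 − 34.75 = 49.25.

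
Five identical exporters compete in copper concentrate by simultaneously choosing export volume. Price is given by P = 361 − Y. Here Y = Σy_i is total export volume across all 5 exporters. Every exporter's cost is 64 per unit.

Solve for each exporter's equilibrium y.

49.5

A representative exporter's profit is π_i = y_i(361 − Y) − 64y_i, with Y = y_i + Σ_{j≠i} y_j.
First-order condition: 297 − 2y_i − Σ_{j≠i} y_j = 0.
With identical exporters, set every y_j = y: then 297 − 2y − 4y = 0, i.e. y = 297/6 = 49.5.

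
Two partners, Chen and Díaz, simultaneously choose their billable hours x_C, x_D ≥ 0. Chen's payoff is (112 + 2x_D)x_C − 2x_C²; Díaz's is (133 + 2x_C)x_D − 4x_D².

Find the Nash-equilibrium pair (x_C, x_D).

Expanding Chen's payoff: 112x_C + 2x_Dx_C − 2x_C².
∂π/∂x_C = 112 + 2x_D − 4x_C = 0, so x_C = 28 + 0.5x_D.
Likewise for Díaz: x_D = 16.625 + 0.25x_C.
Plugging x_D into Chen's best response: x_C = 28 + 0.5(16.625 + 0.25x_C) ⇒ 0.875x_C = 36.3125, so x_C = 41.5.
Then x_D = 16.625 + 0.25·41.5 = 27.

41.5, 27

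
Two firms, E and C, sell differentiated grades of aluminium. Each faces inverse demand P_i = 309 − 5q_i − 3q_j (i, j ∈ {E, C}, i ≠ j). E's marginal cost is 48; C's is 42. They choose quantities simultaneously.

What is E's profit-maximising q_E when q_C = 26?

Firm E's profit: π = q_E(309 − 5q_E − 3q_C) − 48q_E.
∂π/∂q_E = 261 − 10q_E − 3q_C = 0 ⇒ q_E = 26.1 − 0.3q_C.
At q_C = 26: q_E = 26.1 − 0.3·26 = 18.3.

18.3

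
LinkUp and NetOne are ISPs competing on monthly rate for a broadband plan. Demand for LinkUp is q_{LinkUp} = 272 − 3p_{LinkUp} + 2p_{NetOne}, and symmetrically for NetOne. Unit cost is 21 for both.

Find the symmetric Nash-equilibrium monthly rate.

LinkUp's profit: π = (p_{LinkUp} − 21)(272 − 3p_{LinkUp} + 2p_{NetOne}).
∂π/∂p_{LinkUp} = 335 − 6p_{LinkUp} + 2p_{NetOne} = 0 ⇒ p_{LinkUp} = 335/6 + (1/3)p_{NetOne}.
By symmetry p_{NetOne} = p_{LinkUp}; substituting into the reaction function, (2/3)p_{LinkUp} = 335/6 and p_{LinkUp} = 83.75.

83.75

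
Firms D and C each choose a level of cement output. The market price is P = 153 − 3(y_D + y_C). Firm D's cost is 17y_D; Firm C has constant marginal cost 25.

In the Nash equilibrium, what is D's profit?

768

Firm D's profit: π = y_D(153 − 3(y_D + y_C)) − 17y_D.
∂π/∂y_D = 136 − 6y_D − 3y_C = 0, so y_D = 68/3 − 0.5y_C.
By the same steps for C: y_C = 64/3 − 0.5y_D.
Substituting the second reaction function into the first: y_D = 68/3 − 0.5(64/3 − 0.5y_D), which gives 0.75y_D = 12 ⇒ y_D = 16.
Then y_C = 64/3 − 0.5·16 = 40/3.
Price P = 153 − 3·(88/3) = 65.
D's profit: (65 − 17)·16 = 768.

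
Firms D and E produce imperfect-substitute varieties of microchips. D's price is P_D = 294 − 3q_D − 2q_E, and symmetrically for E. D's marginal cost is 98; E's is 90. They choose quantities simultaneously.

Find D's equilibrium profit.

1728

Firm D's profit: π = q_D(294 − 3q_D − 2q_E) − 98q_D.
∂π/∂q_D = 196 − 6q_D − 2q_E = 0 ⇒ q_D = 98/3 − (1/3)q_E.
Similarly q_E = 34 − (1/3)q_D.
Solving the two reaction functions simultaneously: (1 − (−1/3)(−1/3))q_D = 98/3 − (1/3)·34, so (8/9)q_D = 64/3 and q_D = 24.
Then q_E = 34 − (1/3)·24 = 26.
P_D = 294 − 3·24 − 2·26 = 170.
Profit = (170 − 98)·24 = 1728.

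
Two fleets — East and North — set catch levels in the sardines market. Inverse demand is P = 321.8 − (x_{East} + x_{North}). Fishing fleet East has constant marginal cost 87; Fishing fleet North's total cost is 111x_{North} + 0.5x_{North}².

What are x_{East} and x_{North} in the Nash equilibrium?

Fishing fleet East's profit: π = x_{East}(321.8 − (x_{East} + x_{North})) − 87x_{East}.
∂π/∂x_{East} = 234.8 − 2x_{East} − x_{North} = 0, so x_{East} = 117.4 − 0.5x_{North}.
For North: ∂π/∂x_{North} = 210.8 − 3x_{North} − x_{East} = 0 ⇒ x_{North} = 1054/15 − (1/3)x_{East}.
Plugging x_{North} into East's best response: x_{East} = 117.4 − 0.5(1054/15 − (1/3)x_{East}) ⇒ (5/6)x_{East} = 1234/15, so x_{East} = 98.72.
Then x_{North} = 1054/15 − (1/3)·98.72 = 37.36.

98.72, 37.36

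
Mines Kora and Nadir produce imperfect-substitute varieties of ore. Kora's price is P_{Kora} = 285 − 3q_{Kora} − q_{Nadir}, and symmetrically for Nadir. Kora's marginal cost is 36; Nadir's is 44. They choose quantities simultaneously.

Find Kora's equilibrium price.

Mine Kora's profit: π = q_{Kora}(285 − 3q_{Kora} − q_{Nadir}) − 36q_{Kora}.
∂π/∂q_{Kora} = 249 − 6q_{Kora} − q_{Nadir} = 0 ⇒ q_{Kora} = 41.5 − (1/6)q_{Nadir}.
Similarly q_{Nadir} = 241/6 − (1/6)q_{Kora}.
Solving the two reaction functions simultaneously: (1 − (−1/6)(−1/6))q_{Kora} = 41.5 − (1/6)·(241/6), so (35/36)q_{Kora} = 1253/36 and q_{Kora} = 35.8.
Then q_{Nadir} = 241/6 − (1/6)·35.8 = 34.2.
P_{Kora} = 285 − 3·35.8 − 34.2 = 143.4.

143.4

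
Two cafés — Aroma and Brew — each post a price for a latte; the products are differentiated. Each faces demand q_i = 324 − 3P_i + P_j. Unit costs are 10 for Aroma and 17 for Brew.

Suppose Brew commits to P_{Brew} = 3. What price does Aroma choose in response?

Aroma's profit: π = (P_{Aroma} − 10)(324 − 3P_{Aroma} + P_{Brew}).
∂π/∂P_{Aroma} = 354 − 6P_{Aroma} + P_{Brew} = 0 ⇒ P_{Aroma} = 59 + (1/6)P_{Brew}.
At P_{Brew} = 3: P_{Aroma} = 59 + (1/6)·3 = 59.5.

59.5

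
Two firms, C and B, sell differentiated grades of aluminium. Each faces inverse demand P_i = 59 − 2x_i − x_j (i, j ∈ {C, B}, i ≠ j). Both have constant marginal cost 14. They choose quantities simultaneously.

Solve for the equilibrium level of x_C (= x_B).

Firm C's profit: π = x_C(59 − 2x_C − x_B) − 14x_C.
∂π/∂x_C = 45 − 4x_C − x_B = 0 ⇒ x_C = 11.25 − 0.25x_B.
By symmetry x_B = x_C; substituting into the reaction function, 1.25x_C = 11.25 and x_C = 9.

9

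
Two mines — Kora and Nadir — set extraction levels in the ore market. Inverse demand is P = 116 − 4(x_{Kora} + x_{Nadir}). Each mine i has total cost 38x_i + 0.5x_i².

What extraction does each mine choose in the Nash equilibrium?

6

Mine Kora's profit: π = x_{Kora}(116 − 4(x_{Kora} + x_{Nadir})) − 38x_{Kora} − 0.5x_{Kora}².
∂π/∂x_{Kora} = 78 − 9x_{Kora} − 4x_{Nadir} = 0, so x_{Kora} = 26/3 − (4/9)x_{Nadir}.
By symmetry x_{Nadir} = x_{Kora}; substituting into the reaction function, (13/9)x_{Kora} = 26/3 and x_{Kora} = 6.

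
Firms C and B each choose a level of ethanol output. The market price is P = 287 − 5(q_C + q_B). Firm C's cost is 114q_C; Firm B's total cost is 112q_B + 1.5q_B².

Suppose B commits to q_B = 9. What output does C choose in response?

Firm C's profit: π = q_C(287 − 5(q_C + q_B)) − 114q_C.
∂π/∂q_C = 173 − 10q_C − 5q_B = 0, so q_C = 17.3 − 0.5q_B.
At q_B = 9: q_C = 17.3 − 0.5·9 = 12.8.

12.8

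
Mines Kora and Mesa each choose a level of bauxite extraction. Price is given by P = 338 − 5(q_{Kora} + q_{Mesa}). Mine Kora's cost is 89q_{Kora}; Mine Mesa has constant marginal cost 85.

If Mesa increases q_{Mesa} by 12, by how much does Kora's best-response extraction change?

-6

Mine Kora's profit: π = q_{Kora}(338 − 5(q_{Kora} + q_{Mesa})) − 89q_{Kora}.
∂π/∂q_{Kora} = 249 − 10q_{Kora} − 5q_{Mesa} = 0, so q_{Kora} = 24.9 − 0.5q_{Mesa}.
The reaction-function slope is −0.5, so a 12-unit rise in q_{Mesa} moves q_{Kora} by −0.5 × 12 = −6. Kora's best response falls — the actions are strategic substitutes.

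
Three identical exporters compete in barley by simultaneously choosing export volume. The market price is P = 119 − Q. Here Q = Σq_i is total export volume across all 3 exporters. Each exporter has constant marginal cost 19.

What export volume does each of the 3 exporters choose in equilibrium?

25

A representative exporter's profit is π_i = q_i(119 − Q) − 19q_i, with Q = q_i + Σ_{j≠i} q_j.
First-order condition: 100 − 2q_i − Σ_{j≠i} q_j = 0.
With identical exporters, set every q_j = q: then 100 − 2q − 2q = 0, i.e. q = 100/4 = 25.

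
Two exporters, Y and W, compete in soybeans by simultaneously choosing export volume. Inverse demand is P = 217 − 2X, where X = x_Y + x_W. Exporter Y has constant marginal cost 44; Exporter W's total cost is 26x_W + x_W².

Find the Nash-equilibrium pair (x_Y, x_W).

32.8, 20.9

Exporter Y's profit: π = x_Y(217 − 2(x_Y + x_W)) − 44x_Y.
∂π/∂x_Y = 173 − 4x_Y − 2x_W = 0, so x_Y = 43.25 − 0.5x_W.
For W: ∂π/∂x_W = 191 − 6x_W − 2x_Y = 0 ⇒ x_W = 191/6 − (1/3)x_Y.
Substituting the second reaction function into the first: x_Y = 43.25 − 0.5(191/6 − (1/3)x_Y), which gives (5/6)x_Y = 82/3 ⇒ x_Y = 32.8.
Then x_W = 191/6 − (1/3)·32.8 = 20.9.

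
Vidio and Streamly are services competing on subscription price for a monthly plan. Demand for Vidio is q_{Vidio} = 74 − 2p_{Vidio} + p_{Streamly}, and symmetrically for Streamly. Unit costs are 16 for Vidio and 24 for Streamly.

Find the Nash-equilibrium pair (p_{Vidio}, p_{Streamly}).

Vidio's profit: π = (p_{Vidio} − 16)(74 − 2p_{Vidio} + p_{Streamly}).
∂π/∂p_{Vidio} = 106 − 4p_{Vidio} + p_{Streamly} = 0 ⇒ p_{Vidio} = 26.5 + 0.25p_{Streamly}.
Similarly p_{Streamly} = 30.5 + 0.25p_{Vidio}.
Plugging p_{Streamly} into Vidio's best response: p_{Vidio} = 26.5 + 0.25(30.5 + 0.25p_{Vidio}) ⇒ 0.9375p_{Vidio} = 34.125, so p_{Vidio} = 36.4.
Then p_{Streamly} = 30.5 + 0.25·36.4 = 39.6.

36.4, 39.6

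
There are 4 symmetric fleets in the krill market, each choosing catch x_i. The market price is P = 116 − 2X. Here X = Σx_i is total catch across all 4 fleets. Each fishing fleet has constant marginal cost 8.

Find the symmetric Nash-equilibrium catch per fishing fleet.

10.8

A representative fishing fleet's profit is π_i = x_i(116 − 2X) − 8x_i, with X = x_i + Σ_{j≠i} x_j.
First-order condition: 108 − 4x_i − 2Σ_{j≠i} x_j = 0.
In a symmetric equilibrium every fishing fleet chooses the same x, so Σ_{j≠i} x_j = 3x. The condition becomes 108 − 10x = 0, giving x = 108/10 = 10.8.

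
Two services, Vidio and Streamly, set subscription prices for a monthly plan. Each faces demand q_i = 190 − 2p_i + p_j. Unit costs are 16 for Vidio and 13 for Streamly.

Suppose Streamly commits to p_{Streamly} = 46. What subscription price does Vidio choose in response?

Vidio's profit: π = (p_{Vidio} − 16)(190 − 2p_{Vidio} + p_{Streamly}).
∂π/∂p_{Vidio} = 222 − 4p_{Vidio} + p_{Streamly} = 0 ⇒ p_{Vidio} = 55.5 + 0.25p_{Streamly}.
At p_{Streamly} = 46: p_{Vidio} = 55.5 + 0.25·46 = 67.

67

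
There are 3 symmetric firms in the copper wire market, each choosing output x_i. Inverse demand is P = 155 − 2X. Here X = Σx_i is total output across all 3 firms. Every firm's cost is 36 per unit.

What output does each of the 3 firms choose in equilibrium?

A representative firm's profit is π_i = x_i(155 − 2X) − 36x_i, with X = x_i + Σ_{j≠i} x_j.
First-order condition: 119 − 4x_i − 2Σ_{j≠i} x_j = 0.
Imposing symmetry (x_j = x for all j) turns Σ_{j≠i} x_j into 2x, so 119 = 8x and x = 14.875.

14.875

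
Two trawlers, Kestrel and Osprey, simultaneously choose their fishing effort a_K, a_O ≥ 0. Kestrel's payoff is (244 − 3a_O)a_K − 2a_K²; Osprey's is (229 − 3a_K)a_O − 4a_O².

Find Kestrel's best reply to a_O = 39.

Expanding Kestrel's payoff: 244a_K − 3a_Oa_K − 2a_K².
∂π/∂a_K = 244 − 3a_O − 4a_K = 0, so a_K = 61 − 0.75a_O.
At a_O = 39: a_K = 61 − 0.75·39 = 31.75.

31.75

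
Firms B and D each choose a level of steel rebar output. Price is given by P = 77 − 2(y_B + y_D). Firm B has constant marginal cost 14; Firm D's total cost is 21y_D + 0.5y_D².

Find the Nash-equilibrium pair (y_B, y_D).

Firm B's profit: π = y_B(77 − 2(y_B + y_D)) − 14y_B.
∂π/∂y_B = 63 − 4y_B − 2y_D = 0, so y_B = 15.75 − 0.5y_D.
For D: ∂π/∂y_D = 56 − 5y_D − 2y_B = 0 ⇒ y_D = 11.2 − 0.4y_B.
Plugging y_D into B's best response: y_B = 15.75 − 0.5(11.2 − 0.4y_B) ⇒ 0.8y_B = 10.15, so y_B = 12.6875.
Then y_D = 11.2 − 0.4·12.6875 = 6.125.

12.6875, 6.125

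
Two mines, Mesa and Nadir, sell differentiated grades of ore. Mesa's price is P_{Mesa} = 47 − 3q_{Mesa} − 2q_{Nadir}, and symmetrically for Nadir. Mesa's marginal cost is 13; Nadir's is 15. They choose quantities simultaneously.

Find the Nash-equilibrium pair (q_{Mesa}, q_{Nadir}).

Mine Mesa's profit: π = q_{Mesa}(47 − 3q_{Mesa} − 2q_{Nadir}) − 13q_{Mesa}.
∂π/∂q_{Mesa} = 34 − 6q_{Mesa} − 2q_{Nadir} = 0 ⇒ q_{Mesa} = 17/3 − (1/3)q_{Nadir}.
Similarly q_{Nadir} = 16/3 − (1/3)q_{Mesa}.
Plugging q_{Nadir} into Mesa's best response: q_{Mesa} = 17/3 − (1/3)(16/3 − (1/3)q_{Mesa}) ⇒ (8/9)q_{Mesa} = 35/9, so q_{Mesa} = 4.375.
Then q_{Nadir} = 16/3 − (1/3)·4.375 = 3.875.

4.375, 3.875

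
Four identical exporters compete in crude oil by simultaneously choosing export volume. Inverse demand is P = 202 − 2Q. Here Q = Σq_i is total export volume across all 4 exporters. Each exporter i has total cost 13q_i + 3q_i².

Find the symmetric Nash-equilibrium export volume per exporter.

11.8125

A representative exporter's profit is π_i = q_i(202 − 2Q) − 13q_i − 3q_i², with Q = q_i + Σ_{j≠i} q_j.
First-order condition: 189 − 10q_i − 2Σ_{j≠i} q_j = 0.
In a symmetric equilibrium every exporter chooses the same q, so Σ_{j≠i} q_j = 3q. The condition becomes 189 − 16q = 0, giving q = 189/16 = 11.8125.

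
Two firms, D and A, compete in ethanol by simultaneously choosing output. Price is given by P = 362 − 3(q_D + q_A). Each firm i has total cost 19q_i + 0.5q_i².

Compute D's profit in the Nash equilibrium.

Firm D's profit: π = q_D(362 − 3(q_D + q_A)) − 19q_D − 0.5q_D².
∂π/∂q_D = 343 − 7q_D − 3q_A = 0, so q_D = 49 − (3/7)q_A.
Setting q_D = q_A in the reaction function: q_D = 49 − (3/7)q_D, so q_D = 49 / (10/7) = 34.3.
Price P = 362 − 3·68.6 = 156.2.
D's profit: (156.2 − 19)·34.3 − 0.5(34.3)² = 4117.715.

4117.715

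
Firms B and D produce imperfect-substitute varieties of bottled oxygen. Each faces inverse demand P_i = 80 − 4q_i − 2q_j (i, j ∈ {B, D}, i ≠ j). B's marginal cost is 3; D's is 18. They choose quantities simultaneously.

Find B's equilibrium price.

Firm B's profit: π = q_B(80 − 4q_B − 2q_D) − 3q_B.
∂π/∂q_B = 77 − 8q_B − 2q_D = 0 ⇒ q_B = 9.625 − 0.25q_D.
Similarly q_D = 7.75 − 0.25q_B.
Solving the two reaction functions simultaneously: (1 − (−0.25)(−0.25))q_B = 9.625 − 0.25·7.75, so 0.9375q_B = 7.6875 and q_B = 8.2.
Then q_D = 7.75 − 0.25·8.2 = 5.7.
P_B = 80 − 4·8.2 − 2·5.7 = 35.8.

35.8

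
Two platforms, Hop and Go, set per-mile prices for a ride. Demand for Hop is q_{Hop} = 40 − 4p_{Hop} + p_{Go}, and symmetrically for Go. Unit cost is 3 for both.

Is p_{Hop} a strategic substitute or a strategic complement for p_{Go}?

Hop's profit: π = (p_{Hop} − 3)(40 − 4p_{Hop} + p_{Go}).
∂π/∂p_{Hop} = 52 − 8p_{Hop} + p_{Go} = 0 ⇒ p_{Hop} = 6.5 + 0.125p_{Go}.
The best-response slope dp_{Hop}/dp_{Go} = 0.125 > 0: the reaction function is upward-sloping, so the choices are strategic complements.

strategic complements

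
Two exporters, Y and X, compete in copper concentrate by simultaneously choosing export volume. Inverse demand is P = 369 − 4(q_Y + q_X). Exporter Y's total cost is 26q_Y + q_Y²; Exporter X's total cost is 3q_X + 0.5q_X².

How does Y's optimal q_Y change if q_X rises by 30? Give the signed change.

-12

Exporter Y's profit: π = q_Y(369 − 4(q_Y + q_X)) − 26q_Y − q_Y².
∂π/∂q_Y = 343 − 10q_Y − 4q_X = 0, so q_Y = 34.3 − 0.4q_X.
The reaction-function slope is −0.4, so a 30-unit rise in q_X moves q_Y by −0.4 × 30 = −12. Y's best response falls — the actions are strategic substitutes.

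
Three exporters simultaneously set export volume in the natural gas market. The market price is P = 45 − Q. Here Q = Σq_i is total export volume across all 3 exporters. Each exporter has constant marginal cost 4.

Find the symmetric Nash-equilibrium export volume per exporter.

10.25

A representative exporter's profit is π_i = q_i(45 − Q) − 4q_i, with Q = q_i + Σ_{j≠i} q_j.
First-order condition: 41 − 2q_i − Σ_{j≠i} q_j = 0.
Imposing symmetry (q_j = q for all j) turns Σ_{j≠i} q_j into 2q, so 41 = 4q and q = 10.25.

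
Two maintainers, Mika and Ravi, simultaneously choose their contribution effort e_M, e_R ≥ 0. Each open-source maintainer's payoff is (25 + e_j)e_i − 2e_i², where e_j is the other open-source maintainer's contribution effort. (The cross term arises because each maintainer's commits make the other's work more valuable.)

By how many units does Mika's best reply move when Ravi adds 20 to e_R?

Mika's payoff is (25 + e_R)e_M − 2e_M².
∂π/∂e_M = 25 + e_R − 4e_M = 0, so e_M = 6.25 + 0.25e_R.
The reaction-function slope is 0.25, so a 20-unit rise in e_R moves e_M by 0.25 × 20 = 5. Mika's best response rises — the actions are strategic complements.

5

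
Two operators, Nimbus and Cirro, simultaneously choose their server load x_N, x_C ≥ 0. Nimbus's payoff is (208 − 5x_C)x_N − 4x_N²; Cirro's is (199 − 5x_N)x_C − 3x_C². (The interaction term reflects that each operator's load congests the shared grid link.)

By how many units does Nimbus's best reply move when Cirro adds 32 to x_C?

-20

Expanding Nimbus's payoff: 208x_N − 5x_Cx_N − 4x_N².
∂π/∂x_N = 208 − 5x_C − 8x_N = 0, so x_N = 26 − 0.625x_C.
The reaction-function slope is −0.625, so a 32-unit rise in x_C moves x_N by −0.625 × 32 = −20. Nimbus's best response falls — the actions are strategic substitutes.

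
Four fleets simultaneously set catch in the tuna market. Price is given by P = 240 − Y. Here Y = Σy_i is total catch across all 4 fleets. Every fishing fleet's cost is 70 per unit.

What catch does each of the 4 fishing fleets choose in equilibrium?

A representative fishing fleet's profit is π_i = y_i(240 − Y) − 70y_i, with Y = y_i + Σ_{j≠i} y_j.
First-order condition: 170 − 2y_i − Σ_{j≠i} y_j = 0.
Imposing symmetry (y_j = y for all j) turns Σ_{j≠i} y_j into 3y, so 170 = 5y and y = 34.

34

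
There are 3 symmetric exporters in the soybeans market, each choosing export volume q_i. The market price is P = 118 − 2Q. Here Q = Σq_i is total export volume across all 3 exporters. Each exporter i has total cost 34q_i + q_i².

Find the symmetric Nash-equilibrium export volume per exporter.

8.4

A representative exporter's profit is π_i = q_i(118 − 2Q) − 34q_i − q_i², with Q = q_i + Σ_{j≠i} q_j.
First-order condition: 84 − 6q_i − 2Σ_{j≠i} q_j = 0.
With identical exporters, set every q_j = q: then 84 − 6q − 4q = 0, i.e. q = 84/10 = 8.4.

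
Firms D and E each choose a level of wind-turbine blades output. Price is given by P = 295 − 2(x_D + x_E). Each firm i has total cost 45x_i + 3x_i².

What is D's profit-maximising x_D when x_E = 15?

Firm D's profit: π = x_D(295 − 2(x_D + x_E)) − 45x_D − 3x_D².
∂π/∂x_D = 250 − 10x_D − 2x_E = 0, so x_D = 25 − 0.2x_E.
At x_E = 15: x_D = 25 − 0.2·15 = 22.

22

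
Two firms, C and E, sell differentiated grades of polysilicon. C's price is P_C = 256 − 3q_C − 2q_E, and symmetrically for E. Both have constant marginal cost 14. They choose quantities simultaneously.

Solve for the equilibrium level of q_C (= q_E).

30.25

Firm C's profit: π = q_C(256 − 3q_C − 2q_E) − 14q_C.
∂π/∂q_C = 242 − 6q_C − 2q_E = 0 ⇒ q_C = 121/3 − (1/3)q_E.
By symmetry q_E = q_C; substituting into the reaction function, (4/3)q_C = 121/3 and q_C = 30.25.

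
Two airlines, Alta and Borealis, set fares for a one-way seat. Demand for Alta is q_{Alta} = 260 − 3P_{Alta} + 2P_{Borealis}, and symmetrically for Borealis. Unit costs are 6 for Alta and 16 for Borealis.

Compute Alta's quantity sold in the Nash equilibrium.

196.125

Alta's profit: π = (P_{Alta} − 6)(260 − 3P_{Alta} + 2P_{Borealis}).
∂π/∂P_{Alta} = 278 − 6P_{Alta} + 2P_{Borealis} = 0 ⇒ P_{Alta} = 139/3 + (1/3)P_{Borealis}.
Similarly P_{Borealis} = 154/3 + (1/3)P_{Alta}.
Substituting the second reaction function into the first: P_{Alta} = 139/3 + (1/3)(154/3 + (1/3)P_{Alta}), which gives (8/9)P_{Alta} = 571/9 ⇒ P_{Alta} = 71.375.
Then P_{Borealis} = 154/3 + (1/3)·71.375 = 75.125.
q_{Alta} = 260 − 3·71.375 + 2·75.125 = 196.125.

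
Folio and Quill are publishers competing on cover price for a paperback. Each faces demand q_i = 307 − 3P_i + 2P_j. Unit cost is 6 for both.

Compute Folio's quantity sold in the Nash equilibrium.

225.75

Folio's profit: π = (P_{Folio} − 6)(307 − 3P_{Folio} + 2P_{Quill}).
∂π/∂P_{Folio} = 325 − 6P_{Folio} + 2P_{Quill} = 0 ⇒ P_{Folio} = 325/6 + (1/3)P_{Quill}.
The game is symmetric, so in equilibrium P_{Quill} = P_{Folio}: the reaction function gives (2/3)P_{Folio} = 325/6, hence P_{Folio} = 81.25.
q_{Folio} = 307 − 3·81.25 + 2·81.25 = 225.75.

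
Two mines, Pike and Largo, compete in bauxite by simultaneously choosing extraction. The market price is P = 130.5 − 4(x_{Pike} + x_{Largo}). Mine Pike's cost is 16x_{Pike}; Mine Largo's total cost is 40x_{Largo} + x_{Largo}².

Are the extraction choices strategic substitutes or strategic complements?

strategic substitutes

Mine Pike's profit: π = x_{Pike}(130.5 − 4(x_{Pike} + x_{Largo})) − 16x_{Pike}.
∂π/∂x_{Pike} = 114.5 − 8x_{Pike} − 4x_{Largo} = 0, so x_{Pike} = 14.3125 − 0.5x_{Largo}.
The best-response slope dx_{Pike}/dx_{Largo} = −0.5 < 0: the reaction function is downward-sloping, so the choices are strategic substitutes.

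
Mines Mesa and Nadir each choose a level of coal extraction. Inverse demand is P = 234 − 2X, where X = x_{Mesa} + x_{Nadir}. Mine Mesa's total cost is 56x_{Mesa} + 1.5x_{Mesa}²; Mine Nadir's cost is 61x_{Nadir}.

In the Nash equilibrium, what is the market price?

132.25

Mine Mesa's profit: π = x_{Mesa}(234 − 2(x_{Mesa} + x_{Nadir})) − 56x_{Mesa} − 1.5x_{Mesa}².
∂π/∂x_{Mesa} = 178 − 7x_{Mesa} − 2x_{Nadir} = 0, so x_{Mesa} = 178/7 − (2/7)x_{Nadir}.
For Nadir: ∂π/∂x_{Nadir} = 173 − 4x_{Nadir} − 2x_{Mesa} = 0 ⇒ x_{Nadir} = 43.25 − 0.5x_{Mesa}.
Solving the two reaction functions simultaneously: (1 − (−2/7)(−0.5))x_{Mesa} = 178/7 − (2/7)·43.25, so (6/7)x_{Mesa} = 183/14 and x_{Mesa} = 15.25.
Then x_{Nadir} = 43.25 − 0.5·15.25 = 35.625.
Equilibrium price: P = 234 − 2·50.875 = 132.25.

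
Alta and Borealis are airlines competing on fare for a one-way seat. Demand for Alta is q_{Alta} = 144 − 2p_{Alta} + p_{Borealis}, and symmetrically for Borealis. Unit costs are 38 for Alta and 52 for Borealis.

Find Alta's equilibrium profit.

Alta's profit: π = (p_{Alta} − 38)(144 − 2p_{Alta} + p_{Borealis}).
∂π/∂p_{Alta} = 220 − 4p_{Alta} + p_{Borealis} = 0 ⇒ p_{Alta} = 55 + 0.25p_{Borealis}.
Similarly p_{Borealis} = 62 + 0.25p_{Alta}.
Substituting the second reaction function into the first: p_{Alta} = 55 + 0.25(62 + 0.25p_{Alta}), which gives 0.9375p_{Alta} = 70.5 ⇒ p_{Alta} = 75.2.
Then p_{Borealis} = 62 + 0.25·75.2 = 80.8.
q_{Alta} = 144 − 2·75.2 + 80.8 = 74.4.
Profit = (75.2 − 38)·74.4 = 2767.68.

2767.68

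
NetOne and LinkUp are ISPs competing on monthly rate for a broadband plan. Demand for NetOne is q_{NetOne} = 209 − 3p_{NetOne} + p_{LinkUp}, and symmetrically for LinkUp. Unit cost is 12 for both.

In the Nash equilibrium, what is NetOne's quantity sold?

111

NetOne's profit: π = (p_{NetOne} − 12)(209 − 3p_{NetOne} + p_{LinkUp}).
∂π/∂p_{NetOne} = 245 − 6p_{NetOne} + p_{LinkUp} = 0 ⇒ p_{NetOne} = 245/6 + (1/6)p_{LinkUp}.
By symmetry p_{LinkUp} = p_{NetOne}; substituting into the reaction function, (5/6)p_{NetOne} = 245/6 and p_{NetOne} = 49.
q_{NetOne} = 209 − 3·49 + 49 = 111.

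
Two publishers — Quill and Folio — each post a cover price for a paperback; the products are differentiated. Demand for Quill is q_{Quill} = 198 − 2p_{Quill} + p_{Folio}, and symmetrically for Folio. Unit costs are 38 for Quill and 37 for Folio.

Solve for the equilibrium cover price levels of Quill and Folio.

Quill's profit: π = (p_{Quill} − 38)(198 − 2p_{Quill} + p_{Folio}).
∂π/∂p_{Quill} = 274 − 4p_{Quill} + p_{Folio} = 0 ⇒ p_{Quill} = 68.5 + 0.25p_{Folio}.
Similarly p_{Folio} = 68 + 0.25p_{Quill}.
Plugging p_{Folio} into Quill's best response: p_{Quill} = 68.5 + 0.25(68 + 0.25p_{Quill}) ⇒ 0.9375p_{Quill} = 85.5, so p_{Quill} = 91.2.
Then p_{Folio} = 68 + 0.25·91.2 = 90.8.

91.2, 90.8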